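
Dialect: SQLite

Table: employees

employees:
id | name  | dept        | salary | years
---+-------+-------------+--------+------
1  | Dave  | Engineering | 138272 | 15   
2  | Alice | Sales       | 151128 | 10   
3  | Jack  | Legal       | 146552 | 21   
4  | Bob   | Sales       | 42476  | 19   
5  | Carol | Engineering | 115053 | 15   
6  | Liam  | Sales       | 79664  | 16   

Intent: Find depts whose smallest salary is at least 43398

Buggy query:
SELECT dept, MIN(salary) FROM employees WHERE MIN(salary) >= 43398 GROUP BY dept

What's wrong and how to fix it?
Bug: MIN() in WHERE is a misuse of aggregate

Fix: Replace WHERE with HAVING after the GROUP BY

Corrected query:
SELECT dept, MIN(salary) FROM employees GROUP BY dept HAVING MIN(salary) >= 43398

Result:
dept        | MIN(salary)
------------+------------
Engineering | 115053     
Legal       | 146552     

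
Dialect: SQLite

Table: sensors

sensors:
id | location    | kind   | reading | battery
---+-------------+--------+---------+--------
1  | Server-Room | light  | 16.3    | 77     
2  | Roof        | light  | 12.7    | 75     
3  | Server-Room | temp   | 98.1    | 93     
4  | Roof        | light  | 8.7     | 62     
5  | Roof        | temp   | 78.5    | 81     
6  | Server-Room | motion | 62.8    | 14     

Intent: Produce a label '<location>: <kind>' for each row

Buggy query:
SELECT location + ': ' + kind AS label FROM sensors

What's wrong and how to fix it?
Bug: '+' is numeric addition; on text columns SQLite converts them to 0 instead of concatenating

Fix: Replace + with || to concatenate text

Corrected query:
SELECT location || ': ' || kind AS label FROM sensors

Result:
label              
-------------------
Server-Room: light 
Roof: light        
Server-Room: temp  
Roof: light        
Roof: temp         
Server-Room: motion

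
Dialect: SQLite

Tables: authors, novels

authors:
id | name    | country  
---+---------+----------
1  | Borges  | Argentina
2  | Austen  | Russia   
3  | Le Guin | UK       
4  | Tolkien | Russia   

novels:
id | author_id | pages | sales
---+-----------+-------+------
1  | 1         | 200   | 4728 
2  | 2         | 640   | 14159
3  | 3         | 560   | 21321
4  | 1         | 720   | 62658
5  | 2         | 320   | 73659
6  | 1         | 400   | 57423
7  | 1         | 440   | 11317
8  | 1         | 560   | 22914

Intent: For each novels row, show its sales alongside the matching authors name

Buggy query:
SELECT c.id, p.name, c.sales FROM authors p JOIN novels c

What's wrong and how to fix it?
Bug: Missing join condition: each novels row is matched to all authors rows instead of just its own

Fix: Add ON c.author_id = p.id to the JOIN

Corrected query:
SELECT c.id, p.name, c.sales FROM authors p JOIN novels c ON c.author_id = p.id

Result:
id | name    | sales
---+---------+------
1  | Borges  | 4728 
2  | Austen  | 14159
3  | Le Guin | 21321
4  | Borges  | 62658
5  | Austen  | 73659
6  | Borges  | 57423
7  | Borges  | 11317
8  | Borges  | 22914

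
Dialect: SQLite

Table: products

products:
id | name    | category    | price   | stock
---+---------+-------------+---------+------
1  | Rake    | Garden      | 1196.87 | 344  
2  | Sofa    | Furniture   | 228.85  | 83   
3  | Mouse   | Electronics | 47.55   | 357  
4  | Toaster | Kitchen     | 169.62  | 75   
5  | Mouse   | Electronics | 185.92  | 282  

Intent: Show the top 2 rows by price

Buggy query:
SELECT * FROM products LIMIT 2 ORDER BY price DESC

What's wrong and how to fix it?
Bug: ORDER BY cannot follow LIMIT; LIMIT is the final clause

Fix: Sort with ORDER BY, then apply LIMIT

Corrected query:
SELECT * FROM products ORDER BY price DESC LIMIT 2

Result:
id | name | category  | price   | stock
---+------+-----------+---------+------
1  | Rake | Garden    | 1196.87 | 344  
2  | Sofa | Furniture | 228.85  | 83   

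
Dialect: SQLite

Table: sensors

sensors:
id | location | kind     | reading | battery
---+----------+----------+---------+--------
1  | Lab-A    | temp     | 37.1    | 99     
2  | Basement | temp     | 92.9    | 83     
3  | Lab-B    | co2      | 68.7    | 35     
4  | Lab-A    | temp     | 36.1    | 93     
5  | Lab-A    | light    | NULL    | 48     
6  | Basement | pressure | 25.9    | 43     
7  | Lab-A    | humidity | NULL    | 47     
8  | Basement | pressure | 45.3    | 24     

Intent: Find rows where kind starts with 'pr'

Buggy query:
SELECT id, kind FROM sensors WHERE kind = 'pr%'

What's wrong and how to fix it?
Bug: '=' compares the literal string including the % character; pattern matching needs LIKE

Fix: Use LIKE for wildcard pattern matching

Corrected query:
SELECT id, kind FROM sensors WHERE kind LIKE 'pr%'

Result:
id | kind    
---+---------
6  | pressure
8  | pressure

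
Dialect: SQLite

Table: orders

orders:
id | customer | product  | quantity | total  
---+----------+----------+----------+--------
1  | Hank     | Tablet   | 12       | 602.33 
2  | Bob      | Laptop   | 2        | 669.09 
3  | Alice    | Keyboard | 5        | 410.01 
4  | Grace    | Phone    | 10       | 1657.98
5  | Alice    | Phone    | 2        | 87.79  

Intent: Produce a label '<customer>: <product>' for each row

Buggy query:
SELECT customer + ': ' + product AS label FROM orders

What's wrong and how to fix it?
Bug: '+' is numeric addition; on text columns SQLite converts them to 0 instead of concatenating

Fix: Replace + with || to concatenate text

Corrected query:
SELECT customer || ': ' || product AS label FROM orders

Result:
label          
---------------
Hank: Tablet   
Bob: Laptop    
Alice: Keyboard
Grace: Phone   
Alice: Phone   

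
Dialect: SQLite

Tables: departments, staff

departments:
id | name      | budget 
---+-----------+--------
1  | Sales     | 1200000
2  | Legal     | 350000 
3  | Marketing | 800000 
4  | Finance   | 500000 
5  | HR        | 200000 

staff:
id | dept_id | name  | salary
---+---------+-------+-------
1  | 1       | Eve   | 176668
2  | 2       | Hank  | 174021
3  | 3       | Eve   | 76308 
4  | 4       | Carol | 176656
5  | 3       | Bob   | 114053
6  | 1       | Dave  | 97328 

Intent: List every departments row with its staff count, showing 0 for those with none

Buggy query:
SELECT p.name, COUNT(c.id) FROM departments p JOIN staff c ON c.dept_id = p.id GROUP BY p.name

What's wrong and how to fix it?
Bug: INNER JOIN drops departments rows that have no matching staff rows

Fix: Use LEFT JOIN so parents without children still appear (COUNT(c.id) gives 0)

Corrected query:
SELECT p.name, COUNT(c.id) FROM departments p LEFT JOIN staff c ON c.dept_id = p.id GROUP BY p.name

Result:
name      | COUNT(c.id)
----------+------------
Finance   | 1          
HR        | 0          
Legal     | 1          
Marketing | 2          
Sales     | 2          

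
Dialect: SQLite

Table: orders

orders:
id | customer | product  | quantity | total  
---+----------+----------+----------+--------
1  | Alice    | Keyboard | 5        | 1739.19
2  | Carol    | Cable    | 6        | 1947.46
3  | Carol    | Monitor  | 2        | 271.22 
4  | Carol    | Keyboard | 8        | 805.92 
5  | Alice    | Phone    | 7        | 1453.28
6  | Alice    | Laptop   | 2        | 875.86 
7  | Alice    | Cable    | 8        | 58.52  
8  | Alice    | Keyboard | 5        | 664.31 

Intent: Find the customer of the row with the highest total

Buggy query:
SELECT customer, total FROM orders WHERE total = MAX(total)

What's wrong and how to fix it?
Bug: MAX(total) is an aggregate and cannot be used directly in WHERE

Fix: Use a subquery: WHERE total = (SELECT MAX(total) FROM orders)

Corrected query:
SELECT customer, total FROM orders WHERE total = (SELECT MAX(total) FROM orders)

Result:
customer | total  
---------+--------
Carol    | 1947.46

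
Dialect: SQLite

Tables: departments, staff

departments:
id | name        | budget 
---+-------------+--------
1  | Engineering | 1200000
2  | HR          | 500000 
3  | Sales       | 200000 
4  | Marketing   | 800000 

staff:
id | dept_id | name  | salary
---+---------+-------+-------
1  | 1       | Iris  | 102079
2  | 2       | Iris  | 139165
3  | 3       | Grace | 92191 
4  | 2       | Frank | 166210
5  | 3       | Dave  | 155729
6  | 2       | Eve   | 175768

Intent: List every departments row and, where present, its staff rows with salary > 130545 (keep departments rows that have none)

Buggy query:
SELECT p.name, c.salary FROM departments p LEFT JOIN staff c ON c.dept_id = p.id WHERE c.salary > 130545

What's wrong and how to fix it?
Bug: A WHERE condition on the right-hand table after LEFT JOIN drops unmatched parents

Fix: Move the right-table condition into the ON clause so unmatched parents are kept

Corrected query:
SELECT p.name, c.salary FROM departments p LEFT JOIN staff c ON c.dept_id = p.id AND c.salary > 130545

Result:
name        | salary
------------+-------
Engineering | NULL  
HR          | 139165
HR          | 166210
HR          | 175768
Sales       | 155729
Marketing   | NULL  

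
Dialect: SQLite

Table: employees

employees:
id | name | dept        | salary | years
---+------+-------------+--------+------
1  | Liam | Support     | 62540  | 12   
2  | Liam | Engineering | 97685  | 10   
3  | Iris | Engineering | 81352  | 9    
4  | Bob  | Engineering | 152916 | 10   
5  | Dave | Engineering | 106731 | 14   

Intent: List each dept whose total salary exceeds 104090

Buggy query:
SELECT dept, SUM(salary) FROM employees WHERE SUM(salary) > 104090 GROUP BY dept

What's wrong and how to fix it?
Bug: Aggregate functions cannot appear in a WHERE clause

Fix: Use HAVING (which filters groups after aggregation) instead of WHERE

Corrected query:
SELECT dept, SUM(salary) FROM employees GROUP BY dept HAVING SUM(salary) > 104090

Result:
dept        | SUM(salary)
------------+------------
Engineering | 438684     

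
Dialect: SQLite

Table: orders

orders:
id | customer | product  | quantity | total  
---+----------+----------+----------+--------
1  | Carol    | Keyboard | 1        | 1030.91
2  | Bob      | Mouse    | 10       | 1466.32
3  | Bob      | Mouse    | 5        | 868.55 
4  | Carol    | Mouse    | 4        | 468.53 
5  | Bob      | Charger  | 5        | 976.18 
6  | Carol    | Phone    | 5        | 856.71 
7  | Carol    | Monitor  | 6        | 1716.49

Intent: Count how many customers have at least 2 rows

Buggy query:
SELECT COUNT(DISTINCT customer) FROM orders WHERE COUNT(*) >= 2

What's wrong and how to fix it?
Bug: WHERE filters individual rows, not groups, so a group-level COUNT is invalid there

Fix: Use a subquery that GROUPs and filters with HAVING, then count its rows

Corrected query:
SELECT COUNT(*) FROM (SELECT customer FROM orders GROUP BY customer HAVING COUNT(*) >= 2)

Result:
COUNT(*)
--------
2       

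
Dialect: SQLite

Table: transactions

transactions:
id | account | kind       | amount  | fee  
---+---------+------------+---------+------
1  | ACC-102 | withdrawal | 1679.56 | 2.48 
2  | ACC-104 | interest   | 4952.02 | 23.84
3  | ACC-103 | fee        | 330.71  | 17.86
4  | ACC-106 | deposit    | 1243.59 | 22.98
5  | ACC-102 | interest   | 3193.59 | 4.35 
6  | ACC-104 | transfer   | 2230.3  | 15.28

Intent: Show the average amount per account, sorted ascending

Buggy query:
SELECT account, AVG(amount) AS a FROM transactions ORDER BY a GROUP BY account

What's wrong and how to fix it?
Bug: GROUP BY must precede ORDER BY

Fix: Move ORDER BY to the end, after GROUP BY

Corrected query:
SELECT account, AVG(amount) AS a FROM transactions GROUP BY account ORDER BY a

Result:
account | a       
--------+---------
ACC-103 | 330.71  
ACC-106 | 1243.59 
ACC-102 | 2436.575
ACC-104 | 3591.16 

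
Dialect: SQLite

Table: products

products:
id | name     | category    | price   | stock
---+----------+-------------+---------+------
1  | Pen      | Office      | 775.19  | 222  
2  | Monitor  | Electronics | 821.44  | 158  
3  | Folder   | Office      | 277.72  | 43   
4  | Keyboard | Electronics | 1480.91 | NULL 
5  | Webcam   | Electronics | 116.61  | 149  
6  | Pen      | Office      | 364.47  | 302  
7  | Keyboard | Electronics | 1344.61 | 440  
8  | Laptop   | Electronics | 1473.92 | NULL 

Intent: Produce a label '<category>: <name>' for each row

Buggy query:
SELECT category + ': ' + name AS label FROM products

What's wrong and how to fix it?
Bug: '+' is numeric addition; on text columns SQLite converts them to 0 instead of concatenating

Fix: Use the || operator for string concatenation

Corrected query:
SELECT category || ': ' || name AS label FROM products

Result:
label                
---------------------
Office: Pen          
Electronics: Monitor 
Office: Folder       
Electronics: Keyboard
Electronics: Webcam  
Office: Pen          
Electronics: Keyboard
Electronics: Laptop  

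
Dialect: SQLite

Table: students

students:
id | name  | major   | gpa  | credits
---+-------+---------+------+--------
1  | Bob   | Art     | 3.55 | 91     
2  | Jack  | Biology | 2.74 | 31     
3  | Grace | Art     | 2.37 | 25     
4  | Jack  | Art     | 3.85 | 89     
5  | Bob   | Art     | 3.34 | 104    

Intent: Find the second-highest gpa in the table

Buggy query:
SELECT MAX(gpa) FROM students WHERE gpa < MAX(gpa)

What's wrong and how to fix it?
Bug: MAX(gpa) on the right of the comparison is an aggregate-in-WHERE error

Fix: Compute the overall MAX in a subquery, then take MAX of rows below it

Corrected query:
SELECT MAX(gpa) FROM students WHERE gpa < (SELECT MAX(gpa) FROM students)

Result:
MAX(gpa)
--------
3.55    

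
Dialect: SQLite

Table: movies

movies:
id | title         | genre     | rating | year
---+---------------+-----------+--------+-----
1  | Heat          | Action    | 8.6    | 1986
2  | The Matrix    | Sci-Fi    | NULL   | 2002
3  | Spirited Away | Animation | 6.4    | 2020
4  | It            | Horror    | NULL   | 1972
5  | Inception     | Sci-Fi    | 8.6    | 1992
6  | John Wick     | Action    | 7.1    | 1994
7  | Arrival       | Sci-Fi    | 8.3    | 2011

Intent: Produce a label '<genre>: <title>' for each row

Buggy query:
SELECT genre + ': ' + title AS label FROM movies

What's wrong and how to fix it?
Bug: SQLite uses || for string concatenation; + coerces text to numbers (yielding 0)

Fix: Replace + with || to concatenate text

Corrected query:
SELECT genre || ': ' || title AS label FROM movies

Result:
label                   
------------------------
Action: Heat            
Sci-Fi: The Matrix      
Animation: Spirited Away
Horror: It              
Sci-Fi: Inception       
Action: John Wick       
Sci-Fi: Arrival         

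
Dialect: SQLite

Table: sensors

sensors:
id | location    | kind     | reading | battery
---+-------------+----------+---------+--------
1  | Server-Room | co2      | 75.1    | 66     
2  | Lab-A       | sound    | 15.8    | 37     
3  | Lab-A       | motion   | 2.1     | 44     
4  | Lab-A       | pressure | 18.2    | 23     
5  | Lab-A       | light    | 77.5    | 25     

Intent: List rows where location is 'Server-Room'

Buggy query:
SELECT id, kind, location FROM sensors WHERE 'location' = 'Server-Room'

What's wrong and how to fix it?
Bug: Single quotes denote string literals in SQL; the column name is being compared as a constant string

Fix: Reference the column as location without single quotes

Corrected query:
SELECT id, kind, location FROM sensors WHERE location = 'Server-Room'

Result:
id | kind | location   
---+------+------------
1  | co2  | Server-Room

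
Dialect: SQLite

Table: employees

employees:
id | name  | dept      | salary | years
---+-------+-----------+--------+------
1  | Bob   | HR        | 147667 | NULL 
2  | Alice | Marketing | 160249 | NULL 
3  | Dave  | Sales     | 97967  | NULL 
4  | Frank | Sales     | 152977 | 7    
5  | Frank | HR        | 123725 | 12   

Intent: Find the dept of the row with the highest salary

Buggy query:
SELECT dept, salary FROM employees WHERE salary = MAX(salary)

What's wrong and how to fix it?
Bug: WHERE is evaluated per row; an aggregate over the whole table isn't defined there

Fix: Use a subquery: WHERE salary = (SELECT MAX(salary) FROM employees)

Corrected query:
SELECT dept, salary FROM employees WHERE salary = (SELECT MAX(salary) FROM employees)

Result:
dept      | salary
----------+-------
Marketing | 160249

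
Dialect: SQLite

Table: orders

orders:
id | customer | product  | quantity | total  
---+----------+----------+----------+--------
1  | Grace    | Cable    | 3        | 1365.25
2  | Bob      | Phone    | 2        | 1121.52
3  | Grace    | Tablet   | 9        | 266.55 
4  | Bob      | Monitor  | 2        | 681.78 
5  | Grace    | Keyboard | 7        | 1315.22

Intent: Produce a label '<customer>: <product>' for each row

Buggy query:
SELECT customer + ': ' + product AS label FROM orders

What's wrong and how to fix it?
Bug: '+' is numeric addition; on text columns SQLite converts them to 0 instead of concatenating

Fix: Use the || operator for string concatenation

Corrected query:
SELECT customer || ': ' || product AS label FROM orders

Result:
label          
---------------
Grace: Cable   
Bob: Phone     
Grace: Tablet  
Bob: Monitor   
Grace: Keyboard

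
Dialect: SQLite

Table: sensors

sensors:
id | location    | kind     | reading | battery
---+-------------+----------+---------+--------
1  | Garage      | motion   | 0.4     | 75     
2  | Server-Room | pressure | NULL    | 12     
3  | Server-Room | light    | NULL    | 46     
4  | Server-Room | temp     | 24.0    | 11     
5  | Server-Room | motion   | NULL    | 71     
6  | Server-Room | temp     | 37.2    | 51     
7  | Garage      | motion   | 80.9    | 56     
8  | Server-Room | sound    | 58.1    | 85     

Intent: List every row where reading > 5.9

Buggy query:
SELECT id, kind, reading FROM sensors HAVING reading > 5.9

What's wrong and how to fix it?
Bug: HAVING filters the output of aggregation, but this query has no GROUP BY and no aggregate functions, so SQLite rejects it (HAVING clause on a non-aggregate query); the condition here is per row

Fix: Use WHERE for row-level filtering

Corrected query:
SELECT id, kind, reading FROM sensors WHERE reading > 5.9

Result:
id | kind   | reading
---+--------+--------
4  | temp   | 24     
6  | temp   | 37.2   
7  | motion | 80.9   
8  | sound  | 58.1   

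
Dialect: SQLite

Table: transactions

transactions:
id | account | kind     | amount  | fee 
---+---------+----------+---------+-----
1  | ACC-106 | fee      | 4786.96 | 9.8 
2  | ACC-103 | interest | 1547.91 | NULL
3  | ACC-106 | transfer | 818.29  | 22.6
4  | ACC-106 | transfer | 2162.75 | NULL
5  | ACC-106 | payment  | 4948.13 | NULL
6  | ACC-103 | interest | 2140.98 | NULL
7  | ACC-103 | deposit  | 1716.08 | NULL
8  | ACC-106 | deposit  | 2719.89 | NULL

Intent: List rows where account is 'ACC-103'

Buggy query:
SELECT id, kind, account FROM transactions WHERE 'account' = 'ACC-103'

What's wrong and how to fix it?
Bug: 'account' in single quotes is a string literal, not the column; the comparison is literal-vs-literal and never true

Fix: Reference the column as account without single quotes

Corrected query:
SELECT id, kind, account FROM transactions WHERE account = 'ACC-103'

Result:
id | kind     | account
---+----------+--------
2  | interest | ACC-103
6  | interest | ACC-103
7  | deposit  | ACC-103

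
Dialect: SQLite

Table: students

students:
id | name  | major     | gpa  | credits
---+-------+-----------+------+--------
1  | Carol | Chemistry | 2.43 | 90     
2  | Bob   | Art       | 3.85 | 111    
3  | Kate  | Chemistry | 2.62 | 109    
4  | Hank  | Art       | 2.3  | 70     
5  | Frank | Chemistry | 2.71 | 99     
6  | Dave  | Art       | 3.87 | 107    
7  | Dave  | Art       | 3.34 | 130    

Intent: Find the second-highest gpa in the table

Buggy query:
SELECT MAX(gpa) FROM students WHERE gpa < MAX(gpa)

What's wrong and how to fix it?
Bug: The inner MAX is an aggregate inside WHERE, which is not allowed

Fix: Compute the overall MAX in a subquery, then take MAX of rows below it

Corrected query:
SELECT MAX(gpa) FROM students WHERE gpa < (SELECT MAX(gpa) FROM students)

Result:
MAX(gpa)
--------
3.85    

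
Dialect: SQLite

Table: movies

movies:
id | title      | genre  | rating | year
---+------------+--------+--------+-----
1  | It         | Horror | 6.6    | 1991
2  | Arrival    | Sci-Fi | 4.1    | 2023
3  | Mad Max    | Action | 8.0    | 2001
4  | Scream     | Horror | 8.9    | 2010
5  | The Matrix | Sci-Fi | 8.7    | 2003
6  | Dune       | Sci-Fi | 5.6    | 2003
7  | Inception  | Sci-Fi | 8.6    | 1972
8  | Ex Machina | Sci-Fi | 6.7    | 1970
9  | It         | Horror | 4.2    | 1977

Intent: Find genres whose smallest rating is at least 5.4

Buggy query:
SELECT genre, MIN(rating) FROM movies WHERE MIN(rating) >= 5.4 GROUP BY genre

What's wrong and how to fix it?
Bug: Aggregates like MIN are computed per group after WHERE runs

Fix: Use HAVING for the per-group MIN condition

Corrected query:
SELECT genre, MIN(rating) FROM movies GROUP BY genre HAVING MIN(rating) >= 5.4

Result:
genre  | MIN(rating)
-------+------------
Action | 8          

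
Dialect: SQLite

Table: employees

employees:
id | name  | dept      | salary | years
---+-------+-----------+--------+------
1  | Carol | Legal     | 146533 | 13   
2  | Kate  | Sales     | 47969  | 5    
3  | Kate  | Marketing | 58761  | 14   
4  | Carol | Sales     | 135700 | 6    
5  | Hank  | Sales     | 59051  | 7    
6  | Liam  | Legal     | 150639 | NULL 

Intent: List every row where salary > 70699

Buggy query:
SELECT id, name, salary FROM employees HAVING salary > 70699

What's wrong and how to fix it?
Bug: This is a non-aggregate query (no GROUP BY, no aggregates), so in SQLite the HAVING clause is invalid here; a row-level condition belongs in WHERE

Fix: Replace HAVING with WHERE since the condition applies to individual rows

Corrected query:
SELECT id, name, salary FROM employees WHERE salary > 70699

Result:
id | name  | salary
---+-------+-------
1  | Carol | 146533
4  | Carol | 135700
6  | Liam  | 150639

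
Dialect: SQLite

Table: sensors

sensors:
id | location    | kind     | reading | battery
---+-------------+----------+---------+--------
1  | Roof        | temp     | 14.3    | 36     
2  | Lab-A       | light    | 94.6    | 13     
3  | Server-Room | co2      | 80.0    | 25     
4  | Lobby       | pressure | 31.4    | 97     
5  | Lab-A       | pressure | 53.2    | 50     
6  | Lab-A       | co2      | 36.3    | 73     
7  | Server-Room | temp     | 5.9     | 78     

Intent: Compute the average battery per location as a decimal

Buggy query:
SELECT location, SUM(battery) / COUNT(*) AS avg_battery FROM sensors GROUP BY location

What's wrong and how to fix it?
Bug: Both operands are integers, so '/' performs integer division and truncates

Fix: Cast one side to REAL so the division keeps the fractional part

Corrected query:
SELECT location, SUM(battery) * 1.0 / COUNT(*) AS avg_battery FROM sensors GROUP BY location

Result:
location    | avg_battery
------------+------------
Lab-A       | 45.333333  
Lobby       | 97         
Roof        | 36         
Server-Room | 51.5       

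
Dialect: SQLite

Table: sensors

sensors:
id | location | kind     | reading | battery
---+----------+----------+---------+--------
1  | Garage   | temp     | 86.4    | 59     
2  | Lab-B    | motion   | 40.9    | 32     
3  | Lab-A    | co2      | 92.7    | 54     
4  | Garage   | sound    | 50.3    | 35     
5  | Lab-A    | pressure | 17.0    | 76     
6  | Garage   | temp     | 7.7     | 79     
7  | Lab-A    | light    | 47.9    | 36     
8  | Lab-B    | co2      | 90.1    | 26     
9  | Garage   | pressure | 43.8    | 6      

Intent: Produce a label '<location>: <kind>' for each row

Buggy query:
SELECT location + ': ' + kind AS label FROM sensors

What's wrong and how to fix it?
Bug: '+' is numeric addition; on text columns SQLite converts them to 0 instead of concatenating

Fix: Replace + with || to concatenate text

Corrected query:
SELECT location || ': ' || kind AS label FROM sensors

Result:
label           
----------------
Garage: temp    
Lab-B: motion   
Lab-A: co2      
Garage: sound   
Lab-A: pressure 
Garage: temp    
Lab-A: light    
Lab-B: co2      
Garage: pressure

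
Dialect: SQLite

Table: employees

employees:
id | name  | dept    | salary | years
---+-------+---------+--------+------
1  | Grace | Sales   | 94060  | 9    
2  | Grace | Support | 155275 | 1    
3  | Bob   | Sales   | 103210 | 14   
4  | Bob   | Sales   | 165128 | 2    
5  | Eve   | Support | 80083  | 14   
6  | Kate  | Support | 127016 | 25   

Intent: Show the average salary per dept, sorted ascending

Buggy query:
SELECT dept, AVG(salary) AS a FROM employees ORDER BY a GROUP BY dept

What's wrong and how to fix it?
Bug: ORDER BY appears before GROUP BY; SQL clause order requires GROUP BY first

Fix: Reorder: SELECT … FROM … GROUP BY … ORDER BY …

Corrected query:
SELECT dept, AVG(salary) AS a FROM employees GROUP BY dept ORDER BY a

Result:
dept    | a            
--------+--------------
Support | 120791.333333
Sales   | 120799.333333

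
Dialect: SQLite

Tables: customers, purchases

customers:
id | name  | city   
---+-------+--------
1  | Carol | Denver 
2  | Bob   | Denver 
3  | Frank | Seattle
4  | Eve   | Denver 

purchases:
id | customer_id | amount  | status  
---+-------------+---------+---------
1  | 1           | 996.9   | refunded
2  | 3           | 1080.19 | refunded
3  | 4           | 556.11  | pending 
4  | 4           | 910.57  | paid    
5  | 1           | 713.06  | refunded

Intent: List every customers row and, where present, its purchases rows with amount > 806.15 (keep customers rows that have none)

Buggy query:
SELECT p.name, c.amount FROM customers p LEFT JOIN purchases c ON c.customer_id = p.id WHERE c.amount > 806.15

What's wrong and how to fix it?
Bug: A WHERE condition on the right-hand table after LEFT JOIN drops unmatched parents

Fix: Move the right-table condition into the ON clause so unmatched parents are kept

Corrected query:
SELECT p.name, c.amount FROM customers p LEFT JOIN purchases c ON c.customer_id = p.id AND c.amount > 806.15

Result:
name  | amount 
------+--------
Carol | 996.9  
Bob   | NULL   
Frank | 1080.19
Eve   | 910.57 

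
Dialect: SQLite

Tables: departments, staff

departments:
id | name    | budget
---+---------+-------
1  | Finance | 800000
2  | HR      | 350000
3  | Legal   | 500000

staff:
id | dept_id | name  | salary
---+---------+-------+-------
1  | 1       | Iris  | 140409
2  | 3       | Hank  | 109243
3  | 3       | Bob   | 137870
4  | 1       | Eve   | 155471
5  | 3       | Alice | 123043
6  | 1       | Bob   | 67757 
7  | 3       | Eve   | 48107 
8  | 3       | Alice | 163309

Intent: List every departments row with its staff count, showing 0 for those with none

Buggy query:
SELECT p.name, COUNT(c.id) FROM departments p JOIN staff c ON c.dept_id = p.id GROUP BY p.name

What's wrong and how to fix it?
Bug: INNER JOIN drops departments rows that have no matching staff rows

Fix: Use LEFT JOIN so parents without children still appear (COUNT(c.id) gives 0)

Corrected query:
SELECT p.name, COUNT(c.id) FROM departments p LEFT JOIN staff c ON c.dept_id = p.id GROUP BY p.name

Result:
name    | COUNT(c.id)
--------+------------
Finance | 3          
HR      | 0          
Legal   | 5          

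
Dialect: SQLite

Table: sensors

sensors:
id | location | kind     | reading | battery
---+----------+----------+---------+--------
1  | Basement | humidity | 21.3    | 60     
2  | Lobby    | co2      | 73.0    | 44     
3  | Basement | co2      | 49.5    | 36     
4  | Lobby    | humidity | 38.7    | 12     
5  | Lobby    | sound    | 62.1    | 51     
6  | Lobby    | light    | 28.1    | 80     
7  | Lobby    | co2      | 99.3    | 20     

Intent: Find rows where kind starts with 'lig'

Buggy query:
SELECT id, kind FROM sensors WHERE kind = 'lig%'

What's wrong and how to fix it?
Bug: '=' compares the literal string including the % character; pattern matching needs LIKE

Fix: Replace '=' with LIKE so 'lig%' is treated as a pattern

Corrected query:
SELECT id, kind FROM sensors WHERE kind LIKE 'lig%'

Result:
id | kind 
---+------
6  | light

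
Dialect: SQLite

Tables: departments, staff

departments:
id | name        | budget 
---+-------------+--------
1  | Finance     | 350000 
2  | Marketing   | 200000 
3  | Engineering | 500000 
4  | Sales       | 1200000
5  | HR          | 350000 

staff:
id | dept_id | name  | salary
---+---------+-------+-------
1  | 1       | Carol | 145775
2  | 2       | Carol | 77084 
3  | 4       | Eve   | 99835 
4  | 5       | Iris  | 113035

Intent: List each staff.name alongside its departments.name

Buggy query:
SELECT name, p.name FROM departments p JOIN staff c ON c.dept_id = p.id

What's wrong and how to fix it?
Bug: 'name' exists in both joined tables, so the database can't tell which one is meant

Fix: Qualify the column with its table alias (c.name)

Corrected query:
SELECT c.name, p.name FROM departments p JOIN staff c ON c.dept_id = p.id

Result:
name  | name     
------+----------
Carol | Finance  
Carol | Marketing
Eve   | Sales    
Iris  | HR       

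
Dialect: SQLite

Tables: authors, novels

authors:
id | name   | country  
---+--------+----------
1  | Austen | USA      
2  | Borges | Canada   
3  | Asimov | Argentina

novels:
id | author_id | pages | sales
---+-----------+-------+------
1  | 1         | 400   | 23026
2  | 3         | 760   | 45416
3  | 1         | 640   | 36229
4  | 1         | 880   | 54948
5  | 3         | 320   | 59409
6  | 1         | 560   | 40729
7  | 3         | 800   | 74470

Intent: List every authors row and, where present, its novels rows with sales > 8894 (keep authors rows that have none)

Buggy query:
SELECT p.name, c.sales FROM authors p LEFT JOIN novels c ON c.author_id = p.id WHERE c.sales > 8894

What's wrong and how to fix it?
Bug: Filtering c.sales in WHERE discards the NULL rows produced by LEFT JOIN, turning it into an inner join

Fix: Put 'c.sales > 8894' in the JOIN's ON clause instead of WHERE

Corrected query:
SELECT p.name, c.sales FROM authors p LEFT JOIN novels c ON c.author_id = p.id AND c.sales > 8894

Result:
name   | sales
-------+------
Austen | 23026
Austen | 36229
Austen | 40729
Austen | 54948
Borges | NULL 
Asimov | 45416
Asimov | 59409
Asimov | 74470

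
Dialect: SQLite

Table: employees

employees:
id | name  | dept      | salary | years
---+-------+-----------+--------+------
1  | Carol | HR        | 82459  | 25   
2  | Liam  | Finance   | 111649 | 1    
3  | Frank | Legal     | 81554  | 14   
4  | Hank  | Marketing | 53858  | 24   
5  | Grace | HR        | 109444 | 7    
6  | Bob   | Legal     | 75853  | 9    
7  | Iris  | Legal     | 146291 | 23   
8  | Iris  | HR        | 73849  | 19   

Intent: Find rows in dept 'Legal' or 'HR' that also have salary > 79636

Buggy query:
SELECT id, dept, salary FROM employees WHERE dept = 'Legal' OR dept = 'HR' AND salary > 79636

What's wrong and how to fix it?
Bug: Without parentheses, AND is evaluated before OR, so the salary filter only applies to the 'HR' branch

Fix: Add parentheses around the OR so the AND applies to both alternatives

Corrected query:
SELECT id, dept, salary FROM employees WHERE (dept = 'Legal' OR dept = 'HR') AND salary > 79636

Result:
id | dept  | salary
---+-------+-------
1  | HR    | 82459 
3  | Legal | 81554 
5  | HR    | 109444
7  | Legal | 146291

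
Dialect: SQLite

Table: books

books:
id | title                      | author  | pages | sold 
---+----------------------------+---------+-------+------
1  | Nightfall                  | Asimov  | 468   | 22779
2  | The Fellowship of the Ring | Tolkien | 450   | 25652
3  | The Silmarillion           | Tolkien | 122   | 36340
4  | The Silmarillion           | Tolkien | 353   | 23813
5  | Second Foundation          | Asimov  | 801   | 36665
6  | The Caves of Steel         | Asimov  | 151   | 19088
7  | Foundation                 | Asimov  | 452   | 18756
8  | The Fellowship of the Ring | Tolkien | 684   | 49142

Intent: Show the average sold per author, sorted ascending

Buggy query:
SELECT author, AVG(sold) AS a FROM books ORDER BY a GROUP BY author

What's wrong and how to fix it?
Bug: GROUP BY must precede ORDER BY

Fix: Reorder: SELECT … FROM … GROUP BY … ORDER BY …

Corrected query:
SELECT author, AVG(sold) AS a FROM books GROUP BY author ORDER BY a

Result:
author  | a       
--------+---------
Asimov  | 24322   
Tolkien | 33736.75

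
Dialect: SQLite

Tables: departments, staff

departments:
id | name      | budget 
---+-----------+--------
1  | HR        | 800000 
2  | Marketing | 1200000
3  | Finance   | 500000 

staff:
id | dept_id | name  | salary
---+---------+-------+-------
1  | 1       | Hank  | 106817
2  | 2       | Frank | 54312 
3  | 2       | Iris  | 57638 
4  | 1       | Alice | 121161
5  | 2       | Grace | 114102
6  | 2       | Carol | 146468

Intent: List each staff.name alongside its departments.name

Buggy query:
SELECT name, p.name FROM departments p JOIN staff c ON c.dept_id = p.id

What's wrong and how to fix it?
Bug: 'name' exists in both joined tables, so the database can't tell which one is meant

Fix: Prefix ambiguous columns with the table alias

Corrected query:
SELECT c.name, p.name FROM departments p JOIN staff c ON c.dept_id = p.id

Result:
name  | name     
------+----------
Hank  | HR       
Frank | Marketing
Iris  | Marketing
Alice | HR       
Grace | Marketing
Carol | Marketing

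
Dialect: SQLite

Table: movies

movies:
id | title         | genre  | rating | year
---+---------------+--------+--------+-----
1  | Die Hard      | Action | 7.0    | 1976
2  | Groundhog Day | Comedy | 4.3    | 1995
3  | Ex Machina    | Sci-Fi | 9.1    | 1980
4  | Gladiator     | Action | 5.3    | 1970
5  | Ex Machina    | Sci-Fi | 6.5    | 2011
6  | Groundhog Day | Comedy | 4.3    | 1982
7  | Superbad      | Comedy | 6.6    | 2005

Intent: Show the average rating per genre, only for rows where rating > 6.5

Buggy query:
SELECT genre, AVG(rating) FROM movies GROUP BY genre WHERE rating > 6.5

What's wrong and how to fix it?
Bug: WHERE cannot follow GROUP BY

Fix: Place WHERE between FROM and GROUP BY

Corrected query:
SELECT genre, AVG(rating) FROM movies WHERE rating > 6.5 GROUP BY genre

Result:
genre  | AVG(rating)
-------+------------
Action | 7          
Comedy | 6.6        
Sci-Fi | 9.1        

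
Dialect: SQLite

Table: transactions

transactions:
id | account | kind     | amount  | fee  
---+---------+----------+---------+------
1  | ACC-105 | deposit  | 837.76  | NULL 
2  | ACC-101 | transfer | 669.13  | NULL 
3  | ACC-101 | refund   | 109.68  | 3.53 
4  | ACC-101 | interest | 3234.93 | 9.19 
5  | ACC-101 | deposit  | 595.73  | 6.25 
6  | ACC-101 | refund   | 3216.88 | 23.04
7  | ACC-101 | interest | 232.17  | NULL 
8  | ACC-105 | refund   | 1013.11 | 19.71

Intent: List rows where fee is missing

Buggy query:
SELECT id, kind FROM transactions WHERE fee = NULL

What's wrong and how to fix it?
Bug: '= NULL' is always unknown in SQL three-valued logic, so no rows match

Fix: Use IS NULL to test for NULL

Corrected query:
SELECT id, kind FROM transactions WHERE fee IS NULL

Result:
id | kind    
---+---------
1  | deposit 
2  | transfer
7  | interest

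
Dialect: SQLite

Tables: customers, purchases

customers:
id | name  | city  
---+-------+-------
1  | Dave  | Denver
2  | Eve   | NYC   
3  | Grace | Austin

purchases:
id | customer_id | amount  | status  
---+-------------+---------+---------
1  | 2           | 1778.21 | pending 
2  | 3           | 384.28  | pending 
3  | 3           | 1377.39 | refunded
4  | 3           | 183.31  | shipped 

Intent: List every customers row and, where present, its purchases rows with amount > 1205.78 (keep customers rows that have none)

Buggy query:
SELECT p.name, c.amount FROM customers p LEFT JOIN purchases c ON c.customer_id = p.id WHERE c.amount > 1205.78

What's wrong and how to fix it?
Bug: A WHERE condition on the right-hand table after LEFT JOIN drops unmatched parents

Fix: Put 'c.amount > 1205.78' in the JOIN's ON clause instead of WHERE

Corrected query:
SELECT p.name, c.amount FROM customers p LEFT JOIN purchases c ON c.customer_id = p.id AND c.amount > 1205.78

Result:
name  | amount 
------+--------
Dave  | NULL   
Eve   | 1778.21
Grace | 1377.39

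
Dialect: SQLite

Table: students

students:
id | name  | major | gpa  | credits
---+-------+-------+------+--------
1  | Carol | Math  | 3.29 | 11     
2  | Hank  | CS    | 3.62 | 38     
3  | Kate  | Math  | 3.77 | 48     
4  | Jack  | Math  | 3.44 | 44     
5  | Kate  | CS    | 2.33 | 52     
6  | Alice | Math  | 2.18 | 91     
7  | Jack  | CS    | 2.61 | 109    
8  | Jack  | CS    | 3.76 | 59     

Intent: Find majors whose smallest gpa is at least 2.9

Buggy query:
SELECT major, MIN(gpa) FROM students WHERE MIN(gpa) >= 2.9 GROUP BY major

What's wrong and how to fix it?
Bug: Aggregates like MIN are computed per group after WHERE runs

Fix: Replace WHERE with HAVING after the GROUP BY

Corrected query:
SELECT major, MIN(gpa) FROM students GROUP BY major HAVING MIN(gpa) >= 2.9

Result:
(no rows)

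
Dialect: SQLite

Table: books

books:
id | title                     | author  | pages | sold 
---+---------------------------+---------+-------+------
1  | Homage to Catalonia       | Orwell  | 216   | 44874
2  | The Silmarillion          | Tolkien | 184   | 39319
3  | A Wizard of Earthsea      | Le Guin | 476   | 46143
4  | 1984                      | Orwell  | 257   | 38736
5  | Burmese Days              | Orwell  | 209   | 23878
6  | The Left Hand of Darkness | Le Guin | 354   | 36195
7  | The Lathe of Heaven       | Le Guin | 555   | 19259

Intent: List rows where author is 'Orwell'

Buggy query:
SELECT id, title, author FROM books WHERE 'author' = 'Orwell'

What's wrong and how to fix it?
Bug: Single quotes denote string literals in SQL; the column name is being compared as a constant string

Fix: Reference the column as author without single quotes

Corrected query:
SELECT id, title, author FROM books WHERE author = 'Orwell'

Result:
id | title               | author
---+---------------------+-------
1  | Homage to Catalonia | Orwell
4  | 1984                | Orwell
5  | Burmese Days        | Orwell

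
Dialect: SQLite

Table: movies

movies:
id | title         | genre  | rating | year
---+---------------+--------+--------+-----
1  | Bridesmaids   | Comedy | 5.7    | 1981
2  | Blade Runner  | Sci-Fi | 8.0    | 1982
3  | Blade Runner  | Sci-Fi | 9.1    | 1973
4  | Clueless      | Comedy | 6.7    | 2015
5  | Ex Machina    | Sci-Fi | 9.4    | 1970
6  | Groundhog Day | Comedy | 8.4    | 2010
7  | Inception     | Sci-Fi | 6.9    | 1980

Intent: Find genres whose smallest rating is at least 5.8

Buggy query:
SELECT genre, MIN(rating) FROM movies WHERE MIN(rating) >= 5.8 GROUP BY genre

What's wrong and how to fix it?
Bug: MIN() in WHERE is a misuse of aggregate

Fix: Use HAVING for the per-group MIN condition

Corrected query:
SELECT genre, MIN(rating) FROM movies GROUP BY genre HAVING MIN(rating) >= 5.8

Result:
genre  | MIN(rating)
-------+------------
Sci-Fi | 6.9        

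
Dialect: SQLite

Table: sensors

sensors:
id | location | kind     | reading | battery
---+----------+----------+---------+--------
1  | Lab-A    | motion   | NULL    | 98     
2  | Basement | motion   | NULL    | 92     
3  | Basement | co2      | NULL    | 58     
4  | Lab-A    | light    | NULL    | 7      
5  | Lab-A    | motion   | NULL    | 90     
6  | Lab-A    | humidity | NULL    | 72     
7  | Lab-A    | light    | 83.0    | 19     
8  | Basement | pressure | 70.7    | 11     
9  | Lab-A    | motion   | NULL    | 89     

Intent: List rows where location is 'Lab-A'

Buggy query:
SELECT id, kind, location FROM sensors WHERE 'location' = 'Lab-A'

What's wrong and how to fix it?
Bug: 'location' in single quotes is a string literal, not the column; the comparison is literal-vs-literal and never true

Fix: Reference the column as location without single quotes

Corrected query:
SELECT id, kind, location FROM sensors WHERE location = 'Lab-A'

Result:
id | kind     | location
---+----------+---------
1  | motion   | Lab-A   
4  | light    | Lab-A   
5  | motion   | Lab-A   
6  | humidity | Lab-A   
7  | light    | Lab-A   
9  | motion   | Lab-A   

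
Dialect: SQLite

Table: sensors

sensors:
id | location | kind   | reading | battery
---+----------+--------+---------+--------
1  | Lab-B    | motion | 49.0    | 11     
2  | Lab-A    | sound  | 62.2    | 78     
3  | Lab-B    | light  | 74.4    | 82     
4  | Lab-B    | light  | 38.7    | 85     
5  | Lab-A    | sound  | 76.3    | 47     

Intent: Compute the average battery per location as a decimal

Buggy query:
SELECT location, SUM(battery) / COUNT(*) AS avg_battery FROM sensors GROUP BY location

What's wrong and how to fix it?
Bug: Both operands are integers, so '/' performs integer division and truncates

Fix: Multiply by 1.0 (or CAST to REAL) to force floating-point division

Corrected query:
SELECT location, SUM(battery) * 1.0 / COUNT(*) AS avg_battery FROM sensors GROUP BY location

Result:
location | avg_battery
---------+------------
Lab-A    | 62.5       
Lab-B    | 59.333333  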